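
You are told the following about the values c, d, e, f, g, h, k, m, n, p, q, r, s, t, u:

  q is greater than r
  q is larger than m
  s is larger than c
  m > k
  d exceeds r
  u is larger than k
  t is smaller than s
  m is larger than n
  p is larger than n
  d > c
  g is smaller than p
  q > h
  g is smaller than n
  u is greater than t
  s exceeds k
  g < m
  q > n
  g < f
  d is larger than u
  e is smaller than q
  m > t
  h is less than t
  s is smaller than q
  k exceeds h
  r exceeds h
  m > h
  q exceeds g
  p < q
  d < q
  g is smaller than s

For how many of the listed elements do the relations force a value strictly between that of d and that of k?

1

Chaining upward from k reaches: u, s, m, q.
Chaining downward from d reaches: h, c, t, r, u.
Strictly between k and d are those in both lists: u — 1 element.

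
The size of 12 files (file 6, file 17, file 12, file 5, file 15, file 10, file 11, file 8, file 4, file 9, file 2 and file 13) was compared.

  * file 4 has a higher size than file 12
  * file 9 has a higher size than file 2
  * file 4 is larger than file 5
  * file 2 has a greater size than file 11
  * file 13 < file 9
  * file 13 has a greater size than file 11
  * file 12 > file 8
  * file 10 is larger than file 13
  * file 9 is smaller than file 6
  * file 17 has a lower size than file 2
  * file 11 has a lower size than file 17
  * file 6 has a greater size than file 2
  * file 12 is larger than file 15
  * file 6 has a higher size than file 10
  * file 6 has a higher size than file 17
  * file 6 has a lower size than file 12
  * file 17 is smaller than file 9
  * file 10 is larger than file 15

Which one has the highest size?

file 15 is not greatest since file 15 < file 10; file 11 is not greatest since file 11 < file 17; file 17 is not greatest since file 17 < file 9; file 8 is not greatest since file 8 < file 12; file 13 is not greatest since file 13 < file 9; file 2 is not greatest since file 2 < file 6; file 9 is not greatest since file 9 < file 6; file 10 is not greatest since file 10 < file 6; file 6 is not greatest since file 6 < file 12; file 5 is not greatest since file 5 < file 4; file 12 is not greatest since file 12 < file 4.
Only file 4 has nothing above it, so file 4 is the highest size.

file 4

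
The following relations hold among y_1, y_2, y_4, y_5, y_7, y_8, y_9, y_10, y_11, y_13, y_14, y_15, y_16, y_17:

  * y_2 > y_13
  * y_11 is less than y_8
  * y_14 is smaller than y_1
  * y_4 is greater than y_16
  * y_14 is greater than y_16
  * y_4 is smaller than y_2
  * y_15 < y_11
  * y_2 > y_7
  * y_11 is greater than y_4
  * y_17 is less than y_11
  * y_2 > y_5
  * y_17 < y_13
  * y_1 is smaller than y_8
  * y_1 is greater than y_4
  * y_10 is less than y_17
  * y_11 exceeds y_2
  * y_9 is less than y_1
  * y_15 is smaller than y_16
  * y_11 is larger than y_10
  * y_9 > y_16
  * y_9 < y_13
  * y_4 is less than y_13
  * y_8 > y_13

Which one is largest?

y_8

Chaining downward from y_8: directly below it, y_1, y_13, y_11; then y_15, y_10, y_17, y_9, y_4, y_14, y_2; then y_7, y_16, y_5.
That covers every other element, and nothing is given above y_8, so y_8 is the largest.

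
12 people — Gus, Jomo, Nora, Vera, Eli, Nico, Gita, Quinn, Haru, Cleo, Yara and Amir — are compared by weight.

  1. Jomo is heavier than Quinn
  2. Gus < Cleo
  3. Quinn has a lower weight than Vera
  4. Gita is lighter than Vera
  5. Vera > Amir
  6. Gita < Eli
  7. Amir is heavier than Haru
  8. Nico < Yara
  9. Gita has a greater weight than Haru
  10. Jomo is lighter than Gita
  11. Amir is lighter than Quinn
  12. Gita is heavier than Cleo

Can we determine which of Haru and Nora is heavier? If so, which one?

undetermined

Following every chain through Nora: nothing is chained to Nora.
Haru is not reached, and no chain runs the other way from Haru to Nora.
So the given relations leave the order of Nora and Haru undetermined.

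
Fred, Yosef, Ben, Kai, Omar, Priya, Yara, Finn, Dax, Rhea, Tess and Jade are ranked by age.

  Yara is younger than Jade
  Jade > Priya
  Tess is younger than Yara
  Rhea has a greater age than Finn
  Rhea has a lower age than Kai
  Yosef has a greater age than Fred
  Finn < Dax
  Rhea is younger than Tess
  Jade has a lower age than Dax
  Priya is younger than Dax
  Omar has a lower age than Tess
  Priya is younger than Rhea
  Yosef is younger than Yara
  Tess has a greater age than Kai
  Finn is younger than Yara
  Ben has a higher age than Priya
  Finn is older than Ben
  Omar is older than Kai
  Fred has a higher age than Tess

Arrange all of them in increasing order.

Priya < Ben < Finn < Rhea < Kai < Omar < Tess < Fred < Yosef < Yara < Jade < Dax

The consecutive links are each given: Priya < Ben; Ben < Finn; Finn < Rhea; Rhea < Kai; Kai < Omar; Omar < Tess; Tess < Fred; Fred < Yosef; Yosef < Yara; Yara < Jade; Jade < Dax.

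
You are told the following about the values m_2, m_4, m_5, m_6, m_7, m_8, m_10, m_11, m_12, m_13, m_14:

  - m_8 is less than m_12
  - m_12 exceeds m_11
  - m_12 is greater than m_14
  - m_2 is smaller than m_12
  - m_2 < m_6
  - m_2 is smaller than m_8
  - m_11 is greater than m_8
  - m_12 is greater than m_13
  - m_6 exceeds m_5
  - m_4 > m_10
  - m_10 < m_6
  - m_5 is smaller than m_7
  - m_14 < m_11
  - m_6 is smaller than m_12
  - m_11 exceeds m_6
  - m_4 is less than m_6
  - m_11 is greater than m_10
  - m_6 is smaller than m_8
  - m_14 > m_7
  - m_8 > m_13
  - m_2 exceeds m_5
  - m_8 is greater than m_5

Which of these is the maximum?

m_12

m_10 is not greatest since m_10 < m_4; m_5 is not greatest since m_5 < m_7; m_7 is not greatest since m_7 < m_14; m_14 is not greatest since m_14 < m_12; m_2 is not greatest since m_2 < m_8; m_4 is not greatest since m_4 < m_6; m_13 is not greatest since m_13 < m_8; m_6 is not greatest since m_6 < m_12; m_8 is not greatest since m_8 < m_11; m_11 is not greatest since m_11 < m_12.
Only m_12 has nothing above it, so m_12 is the maximum.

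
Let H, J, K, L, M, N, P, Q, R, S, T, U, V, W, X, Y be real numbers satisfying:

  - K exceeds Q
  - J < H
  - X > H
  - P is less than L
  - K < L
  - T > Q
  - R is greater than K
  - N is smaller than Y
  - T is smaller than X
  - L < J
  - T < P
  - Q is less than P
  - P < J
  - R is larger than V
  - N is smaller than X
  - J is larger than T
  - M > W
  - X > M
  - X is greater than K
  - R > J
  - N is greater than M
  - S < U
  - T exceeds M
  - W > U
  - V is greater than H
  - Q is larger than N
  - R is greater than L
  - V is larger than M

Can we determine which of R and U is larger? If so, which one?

Chaining the given relations: U < W < M < N < Q < T < P < L < J < H < V < R.
So R is larger.

R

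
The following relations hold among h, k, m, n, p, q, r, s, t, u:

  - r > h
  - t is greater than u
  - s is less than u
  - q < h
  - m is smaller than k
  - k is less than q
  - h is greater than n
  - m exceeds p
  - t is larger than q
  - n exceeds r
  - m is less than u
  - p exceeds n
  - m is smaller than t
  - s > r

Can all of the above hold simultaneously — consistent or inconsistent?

inconsistent

Chaining the given relations yields n < p < m < k < q < h < r, so n < r. But one relation states r < n. These cannot both hold.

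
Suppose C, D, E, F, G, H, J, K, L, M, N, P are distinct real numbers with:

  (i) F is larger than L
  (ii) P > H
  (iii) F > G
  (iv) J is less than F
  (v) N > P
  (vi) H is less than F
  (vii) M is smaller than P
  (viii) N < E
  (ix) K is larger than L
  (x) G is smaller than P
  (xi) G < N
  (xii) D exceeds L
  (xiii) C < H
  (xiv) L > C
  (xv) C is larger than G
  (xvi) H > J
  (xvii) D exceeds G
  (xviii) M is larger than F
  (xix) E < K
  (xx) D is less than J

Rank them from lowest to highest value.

Nothing is placed below G, so it is least; from there G < C; C < L; L < D; D < J; J < H; H < F; F < M; M < P; P < N; N < E; E < K, each given directly.

G < C < L < D < J < H < F < M < P < N < E < K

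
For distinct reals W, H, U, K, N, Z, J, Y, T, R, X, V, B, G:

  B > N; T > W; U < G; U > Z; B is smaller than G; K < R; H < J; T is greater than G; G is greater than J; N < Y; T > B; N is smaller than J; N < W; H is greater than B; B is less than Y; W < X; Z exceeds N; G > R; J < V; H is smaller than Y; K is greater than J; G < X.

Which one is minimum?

N

Z is not least since N < Z; W is not least since N < W; B is not least since N < B; U is not least since Z < U; H is not least since B < H; Y is not least since H < Y; J is not least since H < J; V is not least since J < V; K is not least since J < K; R is not least since K < R; G is not least since U < G; X is not least since G < X; T is not least since B < T.
Only N has nothing below it, so N is the minimum.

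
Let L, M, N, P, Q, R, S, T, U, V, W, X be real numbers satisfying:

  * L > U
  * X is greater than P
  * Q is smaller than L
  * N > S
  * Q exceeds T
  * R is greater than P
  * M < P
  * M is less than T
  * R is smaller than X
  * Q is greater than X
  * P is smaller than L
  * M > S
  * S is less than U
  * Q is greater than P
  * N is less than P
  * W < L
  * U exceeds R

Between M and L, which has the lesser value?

The relevant relations are M < P; P < R; R < X; X < Q; Q < L.
Together: M < P < R < X < Q < L.
So M < L; M is the smaller of the two.

M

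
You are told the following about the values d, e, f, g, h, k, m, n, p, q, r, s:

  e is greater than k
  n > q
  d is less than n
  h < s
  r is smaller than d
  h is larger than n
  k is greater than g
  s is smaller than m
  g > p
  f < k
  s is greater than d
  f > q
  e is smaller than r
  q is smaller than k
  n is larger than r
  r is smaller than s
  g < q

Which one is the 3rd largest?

h

Piecing the relations together gives one ordering: p < g < q < f < k < e < r < d < n < h < s < m.
The 3rd largest is h.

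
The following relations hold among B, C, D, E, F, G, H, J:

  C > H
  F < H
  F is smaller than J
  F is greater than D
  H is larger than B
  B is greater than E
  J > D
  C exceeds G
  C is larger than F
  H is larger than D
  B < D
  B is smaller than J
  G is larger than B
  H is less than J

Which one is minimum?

E

Chaining upward from E: directly above it, B; then D, G, H, J; then F, C.
That covers every other element, and nothing is given below E, so E is the minimum.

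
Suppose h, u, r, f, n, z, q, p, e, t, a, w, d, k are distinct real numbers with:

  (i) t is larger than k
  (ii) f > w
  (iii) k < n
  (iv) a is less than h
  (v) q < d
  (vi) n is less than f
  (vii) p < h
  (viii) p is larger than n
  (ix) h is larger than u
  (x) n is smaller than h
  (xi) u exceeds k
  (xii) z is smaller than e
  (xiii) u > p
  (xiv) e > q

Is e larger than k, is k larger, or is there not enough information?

Following every chain through k: above k we get n, p, t, u, h, f.
e is not reached, and no chain runs the other way from e to k.
So the given relations leave the order of k and e undetermined.

undetermined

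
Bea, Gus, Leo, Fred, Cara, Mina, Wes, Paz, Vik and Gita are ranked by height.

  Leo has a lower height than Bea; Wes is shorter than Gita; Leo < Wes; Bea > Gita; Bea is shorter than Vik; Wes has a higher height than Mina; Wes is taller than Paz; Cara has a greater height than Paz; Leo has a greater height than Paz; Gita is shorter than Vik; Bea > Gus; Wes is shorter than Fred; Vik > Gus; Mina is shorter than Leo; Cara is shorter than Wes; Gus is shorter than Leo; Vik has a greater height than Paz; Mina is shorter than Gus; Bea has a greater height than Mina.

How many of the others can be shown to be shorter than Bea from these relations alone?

From Bea the given relations immediately reach Mina, Gus, Leo, Gita.
From those, Paz, Wes — 6 in total.
From those, Cara — 7 in total.
Nothing else is reachable below Bea; 7 in all.

7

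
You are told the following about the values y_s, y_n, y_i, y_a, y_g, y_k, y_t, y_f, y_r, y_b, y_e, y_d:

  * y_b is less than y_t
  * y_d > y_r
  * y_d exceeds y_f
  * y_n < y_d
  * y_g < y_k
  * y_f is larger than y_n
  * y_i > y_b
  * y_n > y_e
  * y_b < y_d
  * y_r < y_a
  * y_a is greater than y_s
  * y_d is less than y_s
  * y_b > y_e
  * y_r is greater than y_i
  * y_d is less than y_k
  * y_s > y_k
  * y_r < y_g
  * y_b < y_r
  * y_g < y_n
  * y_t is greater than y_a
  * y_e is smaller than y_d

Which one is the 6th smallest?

Chaining the given pairs: y_e < y_b < y_i < y_r < y_g < y_n < y_f < y_d < y_k < y_s < y_a < y_t.
The 6th smallest is y_n.

y_n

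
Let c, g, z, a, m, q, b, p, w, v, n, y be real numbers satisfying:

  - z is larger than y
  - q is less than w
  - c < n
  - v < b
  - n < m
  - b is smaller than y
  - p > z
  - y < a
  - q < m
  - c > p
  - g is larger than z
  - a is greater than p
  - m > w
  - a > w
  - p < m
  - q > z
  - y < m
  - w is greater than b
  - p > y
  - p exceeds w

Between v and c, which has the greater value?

Following the relations from v: v < b < y < z < q < w < p < c.
So v < c; c is the larger of the two.

c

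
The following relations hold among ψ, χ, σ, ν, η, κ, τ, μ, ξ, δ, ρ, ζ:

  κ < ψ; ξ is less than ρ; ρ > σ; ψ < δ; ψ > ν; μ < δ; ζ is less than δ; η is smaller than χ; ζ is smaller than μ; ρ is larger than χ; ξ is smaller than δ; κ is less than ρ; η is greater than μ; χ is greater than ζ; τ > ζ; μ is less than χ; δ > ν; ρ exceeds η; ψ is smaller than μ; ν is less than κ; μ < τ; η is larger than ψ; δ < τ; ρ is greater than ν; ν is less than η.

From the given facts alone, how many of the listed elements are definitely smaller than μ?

4

The elements the relations force below μ are ν, ζ, κ, ψ — no chain reaches any other.
That is 4.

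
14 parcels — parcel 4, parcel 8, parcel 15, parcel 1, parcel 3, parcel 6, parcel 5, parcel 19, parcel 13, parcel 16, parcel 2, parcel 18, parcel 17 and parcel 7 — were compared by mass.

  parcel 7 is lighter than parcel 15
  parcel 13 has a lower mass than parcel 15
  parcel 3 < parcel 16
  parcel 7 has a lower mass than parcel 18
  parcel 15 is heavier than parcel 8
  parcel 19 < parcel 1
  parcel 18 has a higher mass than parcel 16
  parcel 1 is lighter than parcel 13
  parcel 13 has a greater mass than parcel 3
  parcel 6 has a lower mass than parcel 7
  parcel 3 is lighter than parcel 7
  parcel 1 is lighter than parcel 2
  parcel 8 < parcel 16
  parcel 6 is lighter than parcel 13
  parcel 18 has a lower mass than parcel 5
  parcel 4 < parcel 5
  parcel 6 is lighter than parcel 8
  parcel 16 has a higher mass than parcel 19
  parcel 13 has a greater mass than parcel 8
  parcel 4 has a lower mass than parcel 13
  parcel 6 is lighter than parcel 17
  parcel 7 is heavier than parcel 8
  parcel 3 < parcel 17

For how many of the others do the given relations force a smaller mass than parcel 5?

From parcel 5 the given relations immediately reach parcel 4, parcel 18.
From those, parcel 16, parcel 7 — 4 in total.
From those, parcel 19, parcel 3, parcel 6, parcel 8 — 8 in total.
No other element is forced below parcel 5 by the given relations, so the count is 8.

8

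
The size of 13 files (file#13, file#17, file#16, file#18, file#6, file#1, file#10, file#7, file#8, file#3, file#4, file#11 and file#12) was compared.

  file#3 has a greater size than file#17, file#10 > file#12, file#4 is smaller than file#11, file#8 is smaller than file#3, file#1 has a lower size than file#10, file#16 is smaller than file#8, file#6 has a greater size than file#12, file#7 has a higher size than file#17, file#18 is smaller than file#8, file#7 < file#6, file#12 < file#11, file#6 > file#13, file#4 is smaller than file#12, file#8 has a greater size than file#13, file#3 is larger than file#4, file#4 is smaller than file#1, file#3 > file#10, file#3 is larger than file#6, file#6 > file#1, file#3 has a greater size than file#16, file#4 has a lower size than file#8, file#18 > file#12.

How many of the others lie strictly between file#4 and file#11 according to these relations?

1

Chaining upward from file#4 reaches: file#12, file#18, file#1, file#8, file#6, file#10, file#3.
Chaining downward from file#11 reaches: file#12.
Strictly between file#4 and file#11 are those in both lists: file#12 — 1 element.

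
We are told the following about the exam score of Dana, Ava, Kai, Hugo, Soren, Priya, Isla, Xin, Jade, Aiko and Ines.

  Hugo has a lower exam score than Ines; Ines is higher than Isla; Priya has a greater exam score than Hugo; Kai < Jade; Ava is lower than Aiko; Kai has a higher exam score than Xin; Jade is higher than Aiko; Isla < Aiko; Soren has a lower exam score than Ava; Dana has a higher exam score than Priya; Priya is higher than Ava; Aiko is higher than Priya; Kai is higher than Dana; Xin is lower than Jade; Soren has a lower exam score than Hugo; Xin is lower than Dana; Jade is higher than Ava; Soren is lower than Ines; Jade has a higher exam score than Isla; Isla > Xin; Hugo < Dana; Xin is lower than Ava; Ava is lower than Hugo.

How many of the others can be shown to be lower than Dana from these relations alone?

5

The elements the relations force below Dana are Xin, Soren, Ava, Hugo, Priya — no chain reaches any other.
That is 5.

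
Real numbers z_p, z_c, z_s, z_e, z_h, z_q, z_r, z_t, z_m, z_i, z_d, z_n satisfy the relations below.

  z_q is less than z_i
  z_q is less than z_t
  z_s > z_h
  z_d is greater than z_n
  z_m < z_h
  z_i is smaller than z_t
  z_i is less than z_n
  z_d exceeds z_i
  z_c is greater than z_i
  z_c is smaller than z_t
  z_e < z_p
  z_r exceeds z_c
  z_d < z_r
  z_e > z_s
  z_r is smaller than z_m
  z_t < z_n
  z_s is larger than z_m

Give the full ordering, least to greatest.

z_q < z_i < z_c < z_t < z_n < z_d < z_r < z_m < z_h < z_s < z_e < z_p

The consecutive links are each given: z_q < z_i; z_i < z_c; z_c < z_t; z_t < z_n; z_n < z_d; z_d < z_r; z_r < z_m; z_m < z_h; z_h < z_s; z_s < z_e; z_e < z_p.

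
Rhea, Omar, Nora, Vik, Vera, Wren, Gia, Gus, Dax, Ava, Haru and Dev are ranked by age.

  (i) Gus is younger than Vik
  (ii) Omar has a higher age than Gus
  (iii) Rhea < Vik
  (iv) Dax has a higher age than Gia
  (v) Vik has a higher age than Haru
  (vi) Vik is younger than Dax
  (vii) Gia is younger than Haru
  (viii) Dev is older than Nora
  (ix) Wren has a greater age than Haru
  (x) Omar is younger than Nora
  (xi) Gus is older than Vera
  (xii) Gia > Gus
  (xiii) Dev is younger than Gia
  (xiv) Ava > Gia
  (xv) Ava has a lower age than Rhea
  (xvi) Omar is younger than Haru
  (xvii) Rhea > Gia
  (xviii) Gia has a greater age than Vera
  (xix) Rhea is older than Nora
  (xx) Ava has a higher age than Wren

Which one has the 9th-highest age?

Nora

The consecutive relations fix a unique order: Vera < Gus < Omar < Nora < Dev < Gia < Haru < Wren < Ava < Rhea < Vik < Dax.
Counting 9 from the largest end gives Nora.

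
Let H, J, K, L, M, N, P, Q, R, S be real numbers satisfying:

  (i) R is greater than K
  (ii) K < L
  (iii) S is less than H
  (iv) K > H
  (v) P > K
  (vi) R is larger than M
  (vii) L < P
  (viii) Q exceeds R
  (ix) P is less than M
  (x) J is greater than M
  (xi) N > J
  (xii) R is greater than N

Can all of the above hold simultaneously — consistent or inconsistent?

consistent

The single ordering S < H < K < L < P < M < J < N < R < Q satisfies every listed relation, so no contradiction arises.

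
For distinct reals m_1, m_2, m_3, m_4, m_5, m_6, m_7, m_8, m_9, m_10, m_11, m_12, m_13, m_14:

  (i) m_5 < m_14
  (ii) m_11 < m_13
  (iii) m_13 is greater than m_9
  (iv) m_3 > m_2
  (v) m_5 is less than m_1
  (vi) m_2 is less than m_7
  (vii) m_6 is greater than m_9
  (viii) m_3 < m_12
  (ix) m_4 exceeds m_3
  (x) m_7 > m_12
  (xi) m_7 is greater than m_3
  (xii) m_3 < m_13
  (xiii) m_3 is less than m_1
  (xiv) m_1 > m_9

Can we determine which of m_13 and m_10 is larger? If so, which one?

undetermined

Following every chain through m_10: nothing is chained to m_10.
m_13 is not reached, and no chain runs the other way from m_13 to m_10.
So the given relations leave the order of m_10 and m_13 undetermined.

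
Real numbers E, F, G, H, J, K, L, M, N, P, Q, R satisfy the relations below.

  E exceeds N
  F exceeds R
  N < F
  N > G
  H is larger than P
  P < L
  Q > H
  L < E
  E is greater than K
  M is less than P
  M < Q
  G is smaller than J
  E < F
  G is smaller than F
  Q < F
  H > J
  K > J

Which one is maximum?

R is not greatest since R < F; M is not greatest since M < P; P is not greatest since P < L; G is not greatest since G < J; J is not greatest since J < H; H is not greatest since H < Q; L is not greatest since L < E; N is not greatest since N < F; K is not greatest since K < E; E is not greatest since E < F; Q is not greatest since Q < F.
Only F has nothing above it, so F is the maximum.

F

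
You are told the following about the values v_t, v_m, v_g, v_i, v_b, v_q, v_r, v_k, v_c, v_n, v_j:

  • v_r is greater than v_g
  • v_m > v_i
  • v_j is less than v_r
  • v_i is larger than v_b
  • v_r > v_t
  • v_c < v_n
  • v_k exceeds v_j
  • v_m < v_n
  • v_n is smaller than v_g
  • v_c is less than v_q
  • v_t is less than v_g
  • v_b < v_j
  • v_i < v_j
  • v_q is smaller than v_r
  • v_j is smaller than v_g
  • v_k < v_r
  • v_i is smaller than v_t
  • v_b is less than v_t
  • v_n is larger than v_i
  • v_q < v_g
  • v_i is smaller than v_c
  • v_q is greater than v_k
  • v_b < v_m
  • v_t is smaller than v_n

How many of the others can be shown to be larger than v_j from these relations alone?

Directly above v_j: v_k, v_g, v_r.
One step further: v_q (4 so far).
No other element is forced above v_j by the given relations, so the count is 4.

4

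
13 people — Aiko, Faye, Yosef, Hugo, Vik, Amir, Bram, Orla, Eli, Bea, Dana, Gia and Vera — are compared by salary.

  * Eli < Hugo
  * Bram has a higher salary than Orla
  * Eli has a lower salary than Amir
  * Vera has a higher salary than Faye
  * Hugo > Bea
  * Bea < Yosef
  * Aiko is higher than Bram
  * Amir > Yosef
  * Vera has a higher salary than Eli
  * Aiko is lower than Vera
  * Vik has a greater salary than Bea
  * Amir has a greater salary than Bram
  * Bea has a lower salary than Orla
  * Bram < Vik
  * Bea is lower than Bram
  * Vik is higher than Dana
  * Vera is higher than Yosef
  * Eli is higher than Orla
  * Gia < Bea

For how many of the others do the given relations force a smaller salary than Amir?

6

The elements the relations force below Amir are Gia, Bea, Orla, Bram, Eli, Yosef — no chain reaches any other.
That is 6.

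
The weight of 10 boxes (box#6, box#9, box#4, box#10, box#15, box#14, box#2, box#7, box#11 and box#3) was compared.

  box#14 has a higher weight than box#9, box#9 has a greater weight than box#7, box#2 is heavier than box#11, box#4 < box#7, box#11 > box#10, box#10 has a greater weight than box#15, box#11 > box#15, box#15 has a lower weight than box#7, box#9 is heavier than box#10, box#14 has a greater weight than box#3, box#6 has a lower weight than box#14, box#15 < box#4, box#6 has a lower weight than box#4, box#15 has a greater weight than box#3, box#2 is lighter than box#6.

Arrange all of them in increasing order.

box#3 < box#15 < box#10 < box#11 < box#2 < box#6 < box#4 < box#7 < box#9 < box#14

Each adjacent pair is fixed by a given relation: box#3 < box#15; box#15 < box#10; box#10 < box#11; box#11 < box#2; box#2 < box#6; box#6 < box#4; box#4 < box#7; box#7 < box#9; box#9 < box#14. Chaining them end to end gives the full order.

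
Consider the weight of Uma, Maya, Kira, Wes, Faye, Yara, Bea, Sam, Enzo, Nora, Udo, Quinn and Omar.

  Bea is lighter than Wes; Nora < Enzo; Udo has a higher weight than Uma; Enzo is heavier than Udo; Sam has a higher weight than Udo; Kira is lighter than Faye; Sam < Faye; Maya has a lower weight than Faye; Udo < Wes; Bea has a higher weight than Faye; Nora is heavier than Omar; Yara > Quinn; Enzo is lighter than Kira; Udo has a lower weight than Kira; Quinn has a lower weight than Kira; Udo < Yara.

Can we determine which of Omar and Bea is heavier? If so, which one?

Bea

Omar < Nora and Nora < Enzo give Omar < Enzo.
Then Enzo < Kira extends the chain to Kira.
With Kira < Faye: Omar < Nora < Enzo < Kira < Faye.
Then Faye < Bea extends the chain to Bea.
So Bea is heavier.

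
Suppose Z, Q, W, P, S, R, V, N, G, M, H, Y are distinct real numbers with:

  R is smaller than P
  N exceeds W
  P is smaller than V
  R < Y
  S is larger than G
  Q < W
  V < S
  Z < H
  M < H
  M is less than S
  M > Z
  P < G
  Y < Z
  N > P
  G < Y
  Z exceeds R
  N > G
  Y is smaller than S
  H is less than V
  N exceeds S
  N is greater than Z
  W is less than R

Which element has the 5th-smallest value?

Chaining the given pairs: Q < W < R < P < G < Y < Z < M < H < V < S < N.
The 5th smallest is G.

G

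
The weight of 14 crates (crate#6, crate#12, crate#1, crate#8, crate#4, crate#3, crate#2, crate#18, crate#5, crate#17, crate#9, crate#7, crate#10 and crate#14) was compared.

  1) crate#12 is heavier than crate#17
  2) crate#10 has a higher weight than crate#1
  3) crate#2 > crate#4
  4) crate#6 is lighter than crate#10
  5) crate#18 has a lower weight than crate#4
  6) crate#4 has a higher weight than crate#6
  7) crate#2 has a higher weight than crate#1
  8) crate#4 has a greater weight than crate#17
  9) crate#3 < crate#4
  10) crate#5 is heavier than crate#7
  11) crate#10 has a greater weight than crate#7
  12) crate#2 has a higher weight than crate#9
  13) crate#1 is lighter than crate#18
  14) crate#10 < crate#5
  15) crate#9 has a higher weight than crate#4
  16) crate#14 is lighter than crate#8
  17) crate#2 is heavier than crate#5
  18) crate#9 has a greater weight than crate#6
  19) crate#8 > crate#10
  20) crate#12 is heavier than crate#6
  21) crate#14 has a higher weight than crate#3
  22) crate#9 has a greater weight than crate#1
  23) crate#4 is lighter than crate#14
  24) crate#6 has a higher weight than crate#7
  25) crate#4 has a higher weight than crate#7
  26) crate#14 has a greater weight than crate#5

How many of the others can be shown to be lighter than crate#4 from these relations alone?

From crate#4 the given relations immediately reach crate#3, crate#7, crate#6, crate#17, crate#18.
From those, crate#1 — 6 in total.
Nothing else is reachable below crate#4; 6 in all.

6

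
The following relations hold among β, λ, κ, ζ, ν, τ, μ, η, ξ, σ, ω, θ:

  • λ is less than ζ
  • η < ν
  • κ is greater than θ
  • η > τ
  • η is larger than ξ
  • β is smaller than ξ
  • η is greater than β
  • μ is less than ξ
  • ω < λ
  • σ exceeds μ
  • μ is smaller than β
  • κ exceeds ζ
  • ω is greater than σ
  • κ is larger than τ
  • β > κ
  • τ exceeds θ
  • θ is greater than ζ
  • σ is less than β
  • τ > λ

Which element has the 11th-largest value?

σ

Chaining the given pairs: μ < σ < ω < λ < ζ < θ < τ < κ < β < ξ < η < ν.
Counting 11 from the largest end gives σ.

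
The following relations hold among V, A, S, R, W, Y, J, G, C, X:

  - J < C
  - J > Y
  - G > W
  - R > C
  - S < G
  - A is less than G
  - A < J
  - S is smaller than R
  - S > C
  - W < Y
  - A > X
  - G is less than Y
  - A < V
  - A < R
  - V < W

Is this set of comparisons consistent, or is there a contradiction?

inconsistent

Chaining the given relations yields G < Y < J < C < S, so G < S. But one relation states S < G. These cannot both hold.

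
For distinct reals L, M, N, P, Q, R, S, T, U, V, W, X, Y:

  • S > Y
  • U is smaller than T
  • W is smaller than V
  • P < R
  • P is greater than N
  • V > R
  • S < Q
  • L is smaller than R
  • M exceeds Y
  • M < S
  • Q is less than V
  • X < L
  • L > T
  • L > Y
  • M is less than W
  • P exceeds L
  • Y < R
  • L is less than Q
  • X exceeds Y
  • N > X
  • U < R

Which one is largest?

V

Chaining downward from V: directly below it, Q, R, W; then U, Y, M, S, L, P; then T, X, N.
That covers every other element, and nothing is given above V, so V is the largest.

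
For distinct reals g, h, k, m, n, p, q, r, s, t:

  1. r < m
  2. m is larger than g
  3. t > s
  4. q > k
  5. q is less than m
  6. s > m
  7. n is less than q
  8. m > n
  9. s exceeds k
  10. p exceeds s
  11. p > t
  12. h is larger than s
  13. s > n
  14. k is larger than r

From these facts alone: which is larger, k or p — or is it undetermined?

p

The relevant relations are k < q; q < m; m < s; s < t; t < p.
Together: k < q < m < s < t < p.
So p is larger.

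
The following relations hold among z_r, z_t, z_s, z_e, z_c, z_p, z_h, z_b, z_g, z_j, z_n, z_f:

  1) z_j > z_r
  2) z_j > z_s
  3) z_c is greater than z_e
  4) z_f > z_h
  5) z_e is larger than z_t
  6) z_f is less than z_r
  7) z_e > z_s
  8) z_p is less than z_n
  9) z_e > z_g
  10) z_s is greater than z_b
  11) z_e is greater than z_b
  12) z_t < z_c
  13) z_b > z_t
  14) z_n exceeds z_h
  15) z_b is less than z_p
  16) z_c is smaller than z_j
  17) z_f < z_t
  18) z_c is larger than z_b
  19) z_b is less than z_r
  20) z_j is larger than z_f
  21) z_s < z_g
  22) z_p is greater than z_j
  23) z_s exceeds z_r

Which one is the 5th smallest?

z_r

Piecing the relations together gives one ordering: z_h < z_f < z_t < z_b < z_r < z_s < z_g < z_e < z_c < z_j < z_p < z_n.
The 5th smallest is z_r.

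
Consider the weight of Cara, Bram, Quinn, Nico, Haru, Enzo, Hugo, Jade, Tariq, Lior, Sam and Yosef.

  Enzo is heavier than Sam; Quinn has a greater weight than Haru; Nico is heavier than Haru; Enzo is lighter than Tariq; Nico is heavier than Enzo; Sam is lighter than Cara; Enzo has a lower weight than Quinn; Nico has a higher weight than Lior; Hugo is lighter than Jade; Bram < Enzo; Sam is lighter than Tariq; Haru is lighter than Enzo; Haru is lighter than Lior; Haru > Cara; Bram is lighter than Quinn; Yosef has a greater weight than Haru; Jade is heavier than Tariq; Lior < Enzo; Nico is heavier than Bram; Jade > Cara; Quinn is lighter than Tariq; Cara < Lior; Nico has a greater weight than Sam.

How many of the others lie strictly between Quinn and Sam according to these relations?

4

The relations place Sam below Quinn. An element lies strictly between them when it is forced above Sam and also forced below Quinn.
Above Sam: {Cara, Haru, Lior, Yosef, Enzo, Tariq, Jade, Nico}. Below Quinn: {Cara, Bram, Haru, Lior, Enzo}.
Intersection: {Cara, Haru, Lior, Enzo} — 4.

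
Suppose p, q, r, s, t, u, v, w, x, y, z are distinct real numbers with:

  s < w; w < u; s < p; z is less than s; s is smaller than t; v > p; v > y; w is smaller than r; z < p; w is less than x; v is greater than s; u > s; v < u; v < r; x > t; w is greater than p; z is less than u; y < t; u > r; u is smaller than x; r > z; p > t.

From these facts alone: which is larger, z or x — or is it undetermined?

Chaining the given relations: z < s < t < p < v < r < u < x.
So x is larger.

x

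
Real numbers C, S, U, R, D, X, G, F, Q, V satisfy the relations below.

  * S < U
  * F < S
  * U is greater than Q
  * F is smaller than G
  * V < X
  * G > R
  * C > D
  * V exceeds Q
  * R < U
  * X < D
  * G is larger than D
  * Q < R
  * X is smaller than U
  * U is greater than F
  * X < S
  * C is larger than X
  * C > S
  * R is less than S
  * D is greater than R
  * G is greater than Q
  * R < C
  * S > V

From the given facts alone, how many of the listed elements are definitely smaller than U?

The elements the relations force below U are Q, F, R, V, X, S — no chain reaches any other.
That is 6.

6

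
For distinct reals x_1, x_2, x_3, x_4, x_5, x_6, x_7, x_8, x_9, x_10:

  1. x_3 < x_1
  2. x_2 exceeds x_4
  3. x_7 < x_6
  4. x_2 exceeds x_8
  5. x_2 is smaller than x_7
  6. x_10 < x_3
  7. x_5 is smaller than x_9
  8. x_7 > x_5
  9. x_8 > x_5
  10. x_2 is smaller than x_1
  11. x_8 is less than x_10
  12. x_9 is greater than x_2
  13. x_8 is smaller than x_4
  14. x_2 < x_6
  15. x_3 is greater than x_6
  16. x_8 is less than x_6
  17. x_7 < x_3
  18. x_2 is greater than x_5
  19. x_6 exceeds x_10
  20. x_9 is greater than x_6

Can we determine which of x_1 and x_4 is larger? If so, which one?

x_1

x_4 < x_2 and x_2 < x_7 give x_4 < x_7.
Then x_7 < x_6 extends the chain to x_6.
Then x_6 < x_3 extends the chain to x_3.
Then x_3 < x_1 extends the chain to x_1.
So x_1 is larger.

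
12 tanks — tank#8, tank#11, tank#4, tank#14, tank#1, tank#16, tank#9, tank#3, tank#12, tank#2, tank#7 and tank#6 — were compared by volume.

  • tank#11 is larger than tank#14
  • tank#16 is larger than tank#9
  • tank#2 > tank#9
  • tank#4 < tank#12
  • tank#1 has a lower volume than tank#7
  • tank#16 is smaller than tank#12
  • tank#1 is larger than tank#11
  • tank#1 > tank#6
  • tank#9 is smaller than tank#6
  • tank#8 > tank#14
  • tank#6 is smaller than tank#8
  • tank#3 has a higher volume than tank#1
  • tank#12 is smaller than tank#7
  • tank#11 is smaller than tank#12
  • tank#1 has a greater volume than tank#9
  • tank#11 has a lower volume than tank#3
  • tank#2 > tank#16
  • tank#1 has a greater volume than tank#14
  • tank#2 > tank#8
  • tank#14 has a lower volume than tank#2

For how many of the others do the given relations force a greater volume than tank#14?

The elements the relations force above tank#14 are tank#11, tank#8, tank#2, tank#12, tank#1, tank#7, tank#3 — no chain reaches any other.
That is 7.

7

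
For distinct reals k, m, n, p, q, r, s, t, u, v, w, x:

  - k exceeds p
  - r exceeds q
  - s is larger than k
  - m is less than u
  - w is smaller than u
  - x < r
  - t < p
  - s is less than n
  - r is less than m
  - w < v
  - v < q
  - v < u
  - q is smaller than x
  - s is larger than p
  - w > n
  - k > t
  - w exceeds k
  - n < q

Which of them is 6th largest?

v

Chaining the given pairs: t < p < k < s < n < w < v < q < x < r < m < u.
The 6th largest is v.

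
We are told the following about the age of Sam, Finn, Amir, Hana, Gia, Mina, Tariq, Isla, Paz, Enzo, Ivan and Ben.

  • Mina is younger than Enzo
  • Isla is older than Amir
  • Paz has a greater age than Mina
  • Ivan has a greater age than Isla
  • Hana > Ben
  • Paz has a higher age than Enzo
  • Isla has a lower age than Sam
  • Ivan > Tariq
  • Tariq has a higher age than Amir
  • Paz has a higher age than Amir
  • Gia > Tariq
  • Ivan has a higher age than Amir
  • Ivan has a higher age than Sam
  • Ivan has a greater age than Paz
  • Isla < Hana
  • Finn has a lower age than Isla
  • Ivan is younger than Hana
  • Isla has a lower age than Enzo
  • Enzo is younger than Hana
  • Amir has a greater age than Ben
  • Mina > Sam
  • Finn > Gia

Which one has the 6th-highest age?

Sam

The consecutive relations fix a unique order: Ben < Amir < Tariq < Gia < Finn < Isla < Sam < Mina < Enzo < Paz < Ivan < Hana.
Counting 6 from the largest end gives Sam.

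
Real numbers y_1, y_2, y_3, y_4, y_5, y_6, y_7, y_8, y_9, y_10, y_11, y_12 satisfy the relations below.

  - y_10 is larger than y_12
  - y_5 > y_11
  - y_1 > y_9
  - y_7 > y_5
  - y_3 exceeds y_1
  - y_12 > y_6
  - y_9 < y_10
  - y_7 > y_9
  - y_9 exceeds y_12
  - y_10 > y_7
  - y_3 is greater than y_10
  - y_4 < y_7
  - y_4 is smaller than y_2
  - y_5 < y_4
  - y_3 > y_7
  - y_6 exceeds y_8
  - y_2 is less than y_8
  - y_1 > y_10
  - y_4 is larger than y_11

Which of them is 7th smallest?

y_12

Piecing the relations together gives one ordering: y_11 < y_5 < y_4 < y_2 < y_8 < y_6 < y_12 < y_9 < y_7 < y_10 < y_1 < y_3.
Counting 7 from the smallest end gives y_12.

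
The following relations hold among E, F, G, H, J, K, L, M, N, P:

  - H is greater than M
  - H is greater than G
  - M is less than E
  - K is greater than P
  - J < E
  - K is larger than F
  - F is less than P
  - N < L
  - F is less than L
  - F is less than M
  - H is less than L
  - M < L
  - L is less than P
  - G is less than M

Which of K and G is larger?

K

Chaining the given relations: G < M < H < L < P < K.
So G < K; K is the larger of the two.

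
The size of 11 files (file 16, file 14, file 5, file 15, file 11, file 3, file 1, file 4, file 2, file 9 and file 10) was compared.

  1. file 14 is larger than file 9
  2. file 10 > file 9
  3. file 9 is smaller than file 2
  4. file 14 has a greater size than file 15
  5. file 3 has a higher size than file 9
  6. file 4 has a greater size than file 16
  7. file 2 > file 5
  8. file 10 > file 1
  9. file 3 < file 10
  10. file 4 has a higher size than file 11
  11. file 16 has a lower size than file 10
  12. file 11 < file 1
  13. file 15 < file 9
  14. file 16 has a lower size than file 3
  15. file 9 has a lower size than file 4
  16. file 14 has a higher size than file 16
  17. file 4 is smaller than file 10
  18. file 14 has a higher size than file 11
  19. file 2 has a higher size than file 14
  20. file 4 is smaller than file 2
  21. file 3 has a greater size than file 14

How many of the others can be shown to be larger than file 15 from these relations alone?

Directly above file 15: file 9, file 14.
One step further: file 4, file 3, file 2, file 10 (6 so far).
No other element is forced above file 15 by the given relations, so the count is 6.

6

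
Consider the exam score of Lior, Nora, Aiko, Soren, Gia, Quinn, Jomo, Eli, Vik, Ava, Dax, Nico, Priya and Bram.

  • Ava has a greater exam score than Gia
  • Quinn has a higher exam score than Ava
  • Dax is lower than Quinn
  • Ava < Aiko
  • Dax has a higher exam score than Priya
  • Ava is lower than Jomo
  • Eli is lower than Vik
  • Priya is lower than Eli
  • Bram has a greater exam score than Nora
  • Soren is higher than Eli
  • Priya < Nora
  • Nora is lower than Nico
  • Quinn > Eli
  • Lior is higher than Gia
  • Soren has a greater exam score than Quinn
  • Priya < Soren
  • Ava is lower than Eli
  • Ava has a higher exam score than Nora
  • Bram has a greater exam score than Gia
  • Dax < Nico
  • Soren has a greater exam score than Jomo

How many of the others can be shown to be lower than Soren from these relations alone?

8

From Soren the given relations immediately reach Priya, Eli, Jomo, Quinn.
From those, Ava, Dax — 6 in total.
From those, Gia, Nora — 8 in total.
Nothing else is reachable below Soren; 8 in all.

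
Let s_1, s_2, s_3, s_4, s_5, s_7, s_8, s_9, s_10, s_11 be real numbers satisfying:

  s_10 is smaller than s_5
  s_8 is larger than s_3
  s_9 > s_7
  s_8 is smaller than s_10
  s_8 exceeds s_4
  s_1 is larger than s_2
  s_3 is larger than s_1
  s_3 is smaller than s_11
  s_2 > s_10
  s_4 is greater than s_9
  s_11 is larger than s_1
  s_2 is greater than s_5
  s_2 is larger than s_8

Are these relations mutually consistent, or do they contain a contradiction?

Chaining the given relations yields s_8 < s_10 < s_5 < s_2 < s_1 < s_3, so s_8 < s_3. But one relation states s_3 < s_8. These cannot both hold.

inconsistent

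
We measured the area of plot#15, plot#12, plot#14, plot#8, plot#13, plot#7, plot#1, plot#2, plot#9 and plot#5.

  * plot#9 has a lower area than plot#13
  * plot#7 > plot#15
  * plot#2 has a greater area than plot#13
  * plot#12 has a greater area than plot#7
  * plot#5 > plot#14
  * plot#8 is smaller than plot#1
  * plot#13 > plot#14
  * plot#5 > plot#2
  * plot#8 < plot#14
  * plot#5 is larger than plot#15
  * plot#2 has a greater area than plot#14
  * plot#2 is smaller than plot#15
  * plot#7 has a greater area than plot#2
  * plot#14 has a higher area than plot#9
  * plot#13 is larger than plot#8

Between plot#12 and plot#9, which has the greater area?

plot#12

Link the given pairs in sequence: plot#9 < plot#14; plot#14 < plot#13; plot#13 < plot#2; plot#2 < plot#15; plot#15 < plot#7; plot#7 < plot#12.
Chaining these gives plot#9 < plot#14 < plot#13 < plot#2 < plot#15 < plot#7 < plot#12.
So plot#9 < plot#12; plot#12 is the larger of the two.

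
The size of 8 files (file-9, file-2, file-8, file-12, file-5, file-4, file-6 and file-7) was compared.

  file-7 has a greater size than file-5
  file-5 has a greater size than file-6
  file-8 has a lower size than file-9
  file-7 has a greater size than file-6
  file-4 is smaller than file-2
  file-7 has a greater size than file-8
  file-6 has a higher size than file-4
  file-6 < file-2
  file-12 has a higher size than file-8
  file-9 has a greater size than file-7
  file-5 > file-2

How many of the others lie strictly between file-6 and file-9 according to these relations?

3

The relations place file-6 below file-9. An element lies strictly between them when it is forced above file-6 and also forced below file-9.
Above file-6: {file-2, file-5, file-7}. Below file-9: {file-4, file-2, file-8, file-5, file-7}.
Intersection: {file-2, file-5, file-7} — 3.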